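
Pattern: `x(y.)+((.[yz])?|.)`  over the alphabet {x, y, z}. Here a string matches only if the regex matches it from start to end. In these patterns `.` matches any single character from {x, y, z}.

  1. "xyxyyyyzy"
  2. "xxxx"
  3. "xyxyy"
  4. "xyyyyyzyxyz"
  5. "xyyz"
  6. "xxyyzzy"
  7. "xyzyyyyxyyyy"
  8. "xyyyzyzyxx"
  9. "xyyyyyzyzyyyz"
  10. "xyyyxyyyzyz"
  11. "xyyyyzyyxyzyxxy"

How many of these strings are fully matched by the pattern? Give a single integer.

1 → match
2 → no match — must start with "xy"
3 → match
4 → match
5 → match
6 → no match — must start with "xy"
7 → no match
8 → match
9 → match
10 → match
11 → no match
Total matched: 7

7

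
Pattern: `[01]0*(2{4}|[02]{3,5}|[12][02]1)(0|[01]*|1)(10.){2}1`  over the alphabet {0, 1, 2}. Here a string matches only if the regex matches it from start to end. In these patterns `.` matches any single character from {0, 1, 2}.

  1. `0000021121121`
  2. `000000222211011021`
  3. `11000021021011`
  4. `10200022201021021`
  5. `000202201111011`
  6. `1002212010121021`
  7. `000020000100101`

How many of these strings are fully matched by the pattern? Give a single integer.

1

1 → no match
2 → match
3 → no match
4 → no match
5 → no match
6 → no match
7 → no match
Total matched: 1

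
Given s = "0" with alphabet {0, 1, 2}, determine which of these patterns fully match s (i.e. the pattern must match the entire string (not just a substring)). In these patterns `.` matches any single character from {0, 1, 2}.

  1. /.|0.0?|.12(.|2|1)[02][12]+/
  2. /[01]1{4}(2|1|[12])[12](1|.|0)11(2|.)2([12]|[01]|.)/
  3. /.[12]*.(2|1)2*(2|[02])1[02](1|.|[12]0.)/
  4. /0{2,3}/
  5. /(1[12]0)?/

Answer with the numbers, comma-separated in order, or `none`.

1

1 → match
2 → no match
3 → no match
4 → no match
5 → no match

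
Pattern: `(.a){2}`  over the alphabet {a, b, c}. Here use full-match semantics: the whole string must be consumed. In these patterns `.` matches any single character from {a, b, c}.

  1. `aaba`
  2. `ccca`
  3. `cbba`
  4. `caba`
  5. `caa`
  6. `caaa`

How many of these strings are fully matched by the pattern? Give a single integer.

3

1. `aaba` → match
2. `ccca` → no match
3. `cbba` → no match
4. `caba` → match
5. `caa` → no match
6. `caaa` → match
Total matched: 3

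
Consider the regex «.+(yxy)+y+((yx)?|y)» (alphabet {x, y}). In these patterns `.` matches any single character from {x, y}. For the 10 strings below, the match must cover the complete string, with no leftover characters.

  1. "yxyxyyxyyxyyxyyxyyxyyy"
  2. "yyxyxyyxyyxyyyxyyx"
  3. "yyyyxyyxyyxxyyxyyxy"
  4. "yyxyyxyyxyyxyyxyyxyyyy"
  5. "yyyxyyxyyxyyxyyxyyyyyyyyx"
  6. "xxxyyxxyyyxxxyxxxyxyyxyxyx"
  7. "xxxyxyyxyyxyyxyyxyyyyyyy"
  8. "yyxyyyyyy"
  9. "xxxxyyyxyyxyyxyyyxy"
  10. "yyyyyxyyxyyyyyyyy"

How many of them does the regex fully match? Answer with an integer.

1 → match
2 → no match
3 → no match
4 → match
5 → match
6 → no match
7 → match
8 → match
9 → no match
10 → match
Total matched: 6

6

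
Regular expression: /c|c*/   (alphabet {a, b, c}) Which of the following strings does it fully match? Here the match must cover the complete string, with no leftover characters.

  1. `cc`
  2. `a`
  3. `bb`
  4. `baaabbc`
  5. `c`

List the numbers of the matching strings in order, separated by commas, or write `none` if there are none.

1, 5

1 → match
2 → no match
3 → no match
4 → no match
5 → match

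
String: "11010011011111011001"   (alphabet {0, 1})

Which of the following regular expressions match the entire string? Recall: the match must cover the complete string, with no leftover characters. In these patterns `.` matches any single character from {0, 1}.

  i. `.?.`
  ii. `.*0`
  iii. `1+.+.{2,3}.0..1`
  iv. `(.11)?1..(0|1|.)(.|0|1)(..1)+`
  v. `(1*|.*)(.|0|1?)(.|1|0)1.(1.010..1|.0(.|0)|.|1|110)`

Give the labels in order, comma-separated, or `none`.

iv, v

i → no match
ii → no match — must end with "0"
iii → no match
iv → match
v → match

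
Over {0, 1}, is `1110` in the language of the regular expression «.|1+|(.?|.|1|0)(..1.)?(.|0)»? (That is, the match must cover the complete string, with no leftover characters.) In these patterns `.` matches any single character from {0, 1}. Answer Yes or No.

No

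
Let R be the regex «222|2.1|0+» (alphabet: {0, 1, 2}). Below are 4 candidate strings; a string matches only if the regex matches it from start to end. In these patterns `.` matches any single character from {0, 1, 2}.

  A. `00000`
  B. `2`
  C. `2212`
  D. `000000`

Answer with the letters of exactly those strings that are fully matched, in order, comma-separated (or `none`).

A, D

A. `00000` → match
B. `2` → no match
C. `2212` → no match
D. `000000` → match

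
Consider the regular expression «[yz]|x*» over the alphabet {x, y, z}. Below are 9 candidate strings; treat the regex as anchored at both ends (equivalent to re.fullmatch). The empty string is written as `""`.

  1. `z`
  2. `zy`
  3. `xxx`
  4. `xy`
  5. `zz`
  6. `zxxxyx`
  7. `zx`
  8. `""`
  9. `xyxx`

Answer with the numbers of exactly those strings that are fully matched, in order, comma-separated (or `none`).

1 → match
2 → no match
3 → match
4 → no match
5 → no match
6 → no match
7 → no match
8 → match
9 → no match

1, 3, 8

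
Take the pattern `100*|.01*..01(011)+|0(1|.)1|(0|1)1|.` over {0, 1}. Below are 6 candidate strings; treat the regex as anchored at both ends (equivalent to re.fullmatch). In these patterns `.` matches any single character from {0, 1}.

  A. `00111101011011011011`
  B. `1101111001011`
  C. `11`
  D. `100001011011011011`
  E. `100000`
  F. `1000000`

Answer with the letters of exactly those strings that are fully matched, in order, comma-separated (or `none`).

A → match
B → no match
C → match
D → match
E → match
F → match

A, C, D, E, F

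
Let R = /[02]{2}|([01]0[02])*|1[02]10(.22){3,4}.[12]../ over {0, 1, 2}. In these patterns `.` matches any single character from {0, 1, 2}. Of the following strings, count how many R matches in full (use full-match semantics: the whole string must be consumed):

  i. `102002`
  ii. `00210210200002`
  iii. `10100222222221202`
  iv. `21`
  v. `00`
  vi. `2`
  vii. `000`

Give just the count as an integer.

i → match
ii → no match
iii → match
iv → no match
v → match
vi → no match
vii → match
Total matched: 4

4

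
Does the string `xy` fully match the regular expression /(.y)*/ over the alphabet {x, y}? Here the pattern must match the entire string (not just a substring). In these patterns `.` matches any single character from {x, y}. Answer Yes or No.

Yes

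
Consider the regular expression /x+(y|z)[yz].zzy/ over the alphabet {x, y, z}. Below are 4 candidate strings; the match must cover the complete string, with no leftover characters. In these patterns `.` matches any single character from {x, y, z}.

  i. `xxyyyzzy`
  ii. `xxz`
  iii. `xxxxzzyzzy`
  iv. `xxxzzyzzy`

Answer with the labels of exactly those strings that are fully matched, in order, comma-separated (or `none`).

i → match
ii → no match — must end with `zzy`
iii → match
iv → match

i, iii, iv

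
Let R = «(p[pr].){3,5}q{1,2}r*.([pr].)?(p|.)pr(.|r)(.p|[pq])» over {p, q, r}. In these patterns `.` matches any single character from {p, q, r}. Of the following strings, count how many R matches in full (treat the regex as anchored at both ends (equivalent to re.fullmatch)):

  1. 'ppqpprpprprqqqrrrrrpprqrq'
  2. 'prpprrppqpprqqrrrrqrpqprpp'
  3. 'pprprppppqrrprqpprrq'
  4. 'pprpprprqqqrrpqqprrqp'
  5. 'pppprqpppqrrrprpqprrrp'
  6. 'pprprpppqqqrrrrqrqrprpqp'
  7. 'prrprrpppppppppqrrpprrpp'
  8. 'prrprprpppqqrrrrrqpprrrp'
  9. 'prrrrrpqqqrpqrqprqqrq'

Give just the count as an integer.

1 → no match
2 → match
3 → match
4 → match
5 → match
6 → match
7 → match
8 → no match
9 → no match
Total matched: 6

6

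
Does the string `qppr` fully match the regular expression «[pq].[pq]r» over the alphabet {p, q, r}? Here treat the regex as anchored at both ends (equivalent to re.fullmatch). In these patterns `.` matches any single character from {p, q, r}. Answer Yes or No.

Yes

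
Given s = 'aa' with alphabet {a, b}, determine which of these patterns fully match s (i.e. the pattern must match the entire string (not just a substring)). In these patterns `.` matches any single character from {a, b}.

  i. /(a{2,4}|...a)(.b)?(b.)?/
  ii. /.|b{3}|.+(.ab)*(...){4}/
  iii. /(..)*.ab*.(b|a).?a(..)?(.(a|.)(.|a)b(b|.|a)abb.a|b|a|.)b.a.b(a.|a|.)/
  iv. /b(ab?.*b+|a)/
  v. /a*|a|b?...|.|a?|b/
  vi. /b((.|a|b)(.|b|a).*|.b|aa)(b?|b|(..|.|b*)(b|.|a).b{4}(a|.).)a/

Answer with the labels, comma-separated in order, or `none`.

i, v

i → match
ii → no match
iii → no match
iv → no match — must start with 'ba'
v → match
vi → no match — must start with 'b'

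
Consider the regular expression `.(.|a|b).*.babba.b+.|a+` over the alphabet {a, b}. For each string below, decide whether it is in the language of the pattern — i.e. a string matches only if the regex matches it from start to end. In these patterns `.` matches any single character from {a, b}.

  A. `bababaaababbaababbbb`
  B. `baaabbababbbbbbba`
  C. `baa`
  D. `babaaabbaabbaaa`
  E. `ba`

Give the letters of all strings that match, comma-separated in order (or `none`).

A → no match
B → no match
C → no match
D → no match
E → no match

none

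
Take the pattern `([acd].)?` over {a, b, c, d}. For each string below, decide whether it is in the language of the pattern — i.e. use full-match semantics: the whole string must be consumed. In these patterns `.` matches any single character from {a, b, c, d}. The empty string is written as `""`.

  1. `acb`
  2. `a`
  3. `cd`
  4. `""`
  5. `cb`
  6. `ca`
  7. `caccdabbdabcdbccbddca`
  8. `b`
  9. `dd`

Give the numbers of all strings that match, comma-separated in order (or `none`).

3, 4, 5, 6, 9

1. `acb` → no match
2. `a` → no match
3. `cd` → match
4. `""` → match
5. `cb` → match
6. `ca` → match
7 → no match
8. `b` → no match
9. `dd` → match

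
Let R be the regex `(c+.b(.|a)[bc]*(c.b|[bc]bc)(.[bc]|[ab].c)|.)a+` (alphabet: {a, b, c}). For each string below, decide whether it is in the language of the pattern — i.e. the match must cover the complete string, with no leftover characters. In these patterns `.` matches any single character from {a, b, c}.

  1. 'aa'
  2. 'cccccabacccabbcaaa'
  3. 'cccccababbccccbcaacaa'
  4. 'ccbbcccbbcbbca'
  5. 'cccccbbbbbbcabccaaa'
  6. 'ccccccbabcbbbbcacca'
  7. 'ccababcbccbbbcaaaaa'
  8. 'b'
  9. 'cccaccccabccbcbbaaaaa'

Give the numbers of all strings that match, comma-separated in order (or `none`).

1 → match
2 → match
3 → match
4 → match
5 → match
6 → match
7 → match
8 → no match — must end with 'a'
9 → no match

1, 2, 3, 4, 5, 6, 7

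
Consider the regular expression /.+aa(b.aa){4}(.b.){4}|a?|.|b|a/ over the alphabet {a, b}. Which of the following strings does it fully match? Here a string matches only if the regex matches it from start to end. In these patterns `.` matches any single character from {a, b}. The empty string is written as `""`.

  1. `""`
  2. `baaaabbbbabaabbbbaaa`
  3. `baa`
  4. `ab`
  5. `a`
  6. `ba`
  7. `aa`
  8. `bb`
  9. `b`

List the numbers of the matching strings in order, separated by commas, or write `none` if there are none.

1, 5, 9

1 → match
2 → no match
3 → no match
4 → no match
5 → match
6 → no match
7 → no match
8 → no match
9 → match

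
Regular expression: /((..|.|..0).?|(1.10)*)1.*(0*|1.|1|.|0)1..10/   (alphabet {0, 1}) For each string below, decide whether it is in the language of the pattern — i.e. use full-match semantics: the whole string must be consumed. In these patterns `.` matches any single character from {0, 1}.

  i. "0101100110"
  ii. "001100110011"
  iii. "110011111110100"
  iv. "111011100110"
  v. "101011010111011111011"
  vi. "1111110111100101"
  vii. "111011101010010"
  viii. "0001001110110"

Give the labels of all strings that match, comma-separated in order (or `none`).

i → no match
ii → no match — must end with "10"
iii → no match — must end with "10"
iv → no match
v → no match — must end with "10"
vi → no match — must end with "10"
vii → match
viii → match

vii, viii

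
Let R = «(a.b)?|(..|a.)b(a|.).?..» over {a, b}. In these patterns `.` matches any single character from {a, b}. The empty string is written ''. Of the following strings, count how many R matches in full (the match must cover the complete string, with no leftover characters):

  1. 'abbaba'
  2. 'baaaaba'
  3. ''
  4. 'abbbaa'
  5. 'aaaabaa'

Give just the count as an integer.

3

1 → match
2 → no match
3 → match
4 → match
5 → no match
Total matched: 3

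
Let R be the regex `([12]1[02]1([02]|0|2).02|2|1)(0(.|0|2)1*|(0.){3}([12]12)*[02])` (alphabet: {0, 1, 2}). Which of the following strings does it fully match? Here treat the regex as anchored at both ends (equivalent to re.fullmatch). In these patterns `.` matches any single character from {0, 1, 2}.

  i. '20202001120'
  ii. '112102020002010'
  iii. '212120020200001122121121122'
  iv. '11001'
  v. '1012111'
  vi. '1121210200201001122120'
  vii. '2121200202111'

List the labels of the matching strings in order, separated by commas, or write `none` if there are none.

i → match
ii → match
iii → match
iv → no match
v → no match
vi → no match
vii → match

i, ii, iii, vii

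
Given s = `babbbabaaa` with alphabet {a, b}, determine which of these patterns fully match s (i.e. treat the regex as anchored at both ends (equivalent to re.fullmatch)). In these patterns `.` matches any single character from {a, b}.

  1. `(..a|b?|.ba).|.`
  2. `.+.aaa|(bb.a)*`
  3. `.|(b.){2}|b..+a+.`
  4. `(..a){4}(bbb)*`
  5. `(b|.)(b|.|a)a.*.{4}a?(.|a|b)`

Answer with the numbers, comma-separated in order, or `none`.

1 → no match
2 → match
3 → match
4 → no match
5 → no match

2, 3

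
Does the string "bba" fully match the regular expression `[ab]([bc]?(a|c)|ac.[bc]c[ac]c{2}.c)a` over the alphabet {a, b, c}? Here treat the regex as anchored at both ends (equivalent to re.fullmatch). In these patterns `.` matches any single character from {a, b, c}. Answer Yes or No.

No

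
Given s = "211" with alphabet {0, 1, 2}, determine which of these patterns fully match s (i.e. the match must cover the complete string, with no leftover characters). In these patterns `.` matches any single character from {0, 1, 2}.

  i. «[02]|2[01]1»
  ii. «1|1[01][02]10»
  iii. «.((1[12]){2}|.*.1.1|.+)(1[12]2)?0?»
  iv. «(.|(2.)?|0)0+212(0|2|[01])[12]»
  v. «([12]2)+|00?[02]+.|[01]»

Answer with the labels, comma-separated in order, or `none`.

i → match
ii → no match — must start with "1"
iii → match
iv → no match
v → no match

i, iii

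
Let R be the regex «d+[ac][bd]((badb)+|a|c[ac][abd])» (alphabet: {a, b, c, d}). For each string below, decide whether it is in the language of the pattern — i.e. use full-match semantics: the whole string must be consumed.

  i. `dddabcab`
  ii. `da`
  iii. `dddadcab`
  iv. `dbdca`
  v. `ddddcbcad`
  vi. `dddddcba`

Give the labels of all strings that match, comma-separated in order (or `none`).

i → match
ii → no match
iii → match
iv → no match
v → match
vi → match

i, iii, v, vi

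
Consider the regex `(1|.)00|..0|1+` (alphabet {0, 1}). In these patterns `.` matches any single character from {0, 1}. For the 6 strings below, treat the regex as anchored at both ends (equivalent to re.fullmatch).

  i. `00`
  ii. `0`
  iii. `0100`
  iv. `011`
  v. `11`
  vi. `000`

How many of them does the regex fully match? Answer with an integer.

2

i → no match
ii → no match
iii → no match
iv → no match
v → match
vi → match
Total matched: 2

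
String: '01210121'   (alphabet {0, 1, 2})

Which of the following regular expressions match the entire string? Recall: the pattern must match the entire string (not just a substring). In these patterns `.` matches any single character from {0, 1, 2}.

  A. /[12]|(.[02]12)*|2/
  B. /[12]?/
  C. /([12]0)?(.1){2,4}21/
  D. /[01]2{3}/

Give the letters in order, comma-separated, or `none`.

C

A → no match
B → no match
C → match
D → no match — must end with '2'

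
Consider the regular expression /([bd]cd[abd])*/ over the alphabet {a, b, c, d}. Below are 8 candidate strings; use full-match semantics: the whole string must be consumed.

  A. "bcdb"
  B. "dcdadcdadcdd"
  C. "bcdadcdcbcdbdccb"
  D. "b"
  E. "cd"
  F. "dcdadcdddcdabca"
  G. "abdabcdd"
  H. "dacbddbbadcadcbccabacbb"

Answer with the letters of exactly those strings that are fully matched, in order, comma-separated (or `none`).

A → match
B → match
C → no match
D → no match
E → no match
F → no match
G → no match
H → no match

A, B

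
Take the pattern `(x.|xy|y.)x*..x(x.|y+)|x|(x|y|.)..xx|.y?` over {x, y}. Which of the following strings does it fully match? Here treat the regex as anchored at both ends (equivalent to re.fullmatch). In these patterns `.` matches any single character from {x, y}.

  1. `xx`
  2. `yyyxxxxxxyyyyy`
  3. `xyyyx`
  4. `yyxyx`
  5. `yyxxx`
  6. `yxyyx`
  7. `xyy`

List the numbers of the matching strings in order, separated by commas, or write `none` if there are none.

5

1 → no match
2 → no match
3 → no match
4 → no match
5 → match
6 → no match
7 → no match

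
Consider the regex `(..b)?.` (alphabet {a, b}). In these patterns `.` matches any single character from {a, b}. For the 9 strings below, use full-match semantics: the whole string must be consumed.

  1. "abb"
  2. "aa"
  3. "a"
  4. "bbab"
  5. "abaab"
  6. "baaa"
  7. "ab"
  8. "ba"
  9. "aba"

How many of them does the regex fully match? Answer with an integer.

1. "abb" → no match
2. "aa" → no match
3. "a" → match
4. "bbab" → no match
5. "abaab" → no match
6. "baaa" → no match
7. "ab" → no match
8. "ba" → no match
9. "aba" → no match
Total matched: 1

1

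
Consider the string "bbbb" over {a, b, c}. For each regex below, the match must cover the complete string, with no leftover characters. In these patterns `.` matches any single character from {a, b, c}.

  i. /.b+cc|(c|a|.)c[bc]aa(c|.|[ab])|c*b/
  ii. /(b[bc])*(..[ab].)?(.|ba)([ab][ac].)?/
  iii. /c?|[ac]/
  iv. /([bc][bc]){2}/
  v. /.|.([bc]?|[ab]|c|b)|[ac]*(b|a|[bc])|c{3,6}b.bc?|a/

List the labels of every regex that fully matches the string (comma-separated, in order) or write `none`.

iv

i → no match
ii → no match
iii → no match
iv → match
v → no match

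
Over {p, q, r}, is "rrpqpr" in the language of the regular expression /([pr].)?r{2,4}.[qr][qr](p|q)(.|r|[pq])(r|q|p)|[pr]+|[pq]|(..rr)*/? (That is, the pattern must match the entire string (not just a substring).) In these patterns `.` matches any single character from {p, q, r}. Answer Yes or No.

No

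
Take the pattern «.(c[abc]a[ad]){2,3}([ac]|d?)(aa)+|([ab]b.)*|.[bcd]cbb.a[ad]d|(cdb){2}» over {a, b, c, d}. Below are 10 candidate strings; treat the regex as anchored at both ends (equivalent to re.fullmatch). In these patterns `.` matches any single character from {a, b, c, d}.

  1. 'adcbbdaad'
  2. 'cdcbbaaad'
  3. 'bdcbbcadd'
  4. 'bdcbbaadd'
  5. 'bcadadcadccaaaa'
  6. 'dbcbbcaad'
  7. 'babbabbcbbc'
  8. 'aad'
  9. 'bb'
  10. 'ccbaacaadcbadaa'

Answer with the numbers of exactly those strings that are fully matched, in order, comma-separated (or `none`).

1, 2, 3, 4, 6, 10

1 → match
2 → match
3 → match
4 → match
5 → no match
6 → match
7 → no match
8 → no match
9 → no match
10 → match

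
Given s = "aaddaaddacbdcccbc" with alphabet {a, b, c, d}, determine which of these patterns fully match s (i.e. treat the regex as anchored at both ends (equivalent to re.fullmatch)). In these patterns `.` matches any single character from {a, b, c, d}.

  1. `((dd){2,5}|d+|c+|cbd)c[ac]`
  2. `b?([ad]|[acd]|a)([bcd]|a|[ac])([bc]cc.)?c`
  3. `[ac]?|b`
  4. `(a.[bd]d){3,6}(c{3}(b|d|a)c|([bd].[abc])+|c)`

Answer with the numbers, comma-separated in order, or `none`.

4

1 → no match
2 → no match
3 → no match
4 → match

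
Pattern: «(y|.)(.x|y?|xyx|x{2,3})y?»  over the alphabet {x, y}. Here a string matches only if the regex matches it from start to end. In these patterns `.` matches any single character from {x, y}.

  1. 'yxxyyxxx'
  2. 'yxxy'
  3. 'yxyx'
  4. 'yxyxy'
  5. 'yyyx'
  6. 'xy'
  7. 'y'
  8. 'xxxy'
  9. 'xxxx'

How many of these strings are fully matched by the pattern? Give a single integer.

1 → no match
2 → match
3 → match
4 → match
5 → no match
6 → match
7 → match
8 → match
9 → match
Total matched: 7

7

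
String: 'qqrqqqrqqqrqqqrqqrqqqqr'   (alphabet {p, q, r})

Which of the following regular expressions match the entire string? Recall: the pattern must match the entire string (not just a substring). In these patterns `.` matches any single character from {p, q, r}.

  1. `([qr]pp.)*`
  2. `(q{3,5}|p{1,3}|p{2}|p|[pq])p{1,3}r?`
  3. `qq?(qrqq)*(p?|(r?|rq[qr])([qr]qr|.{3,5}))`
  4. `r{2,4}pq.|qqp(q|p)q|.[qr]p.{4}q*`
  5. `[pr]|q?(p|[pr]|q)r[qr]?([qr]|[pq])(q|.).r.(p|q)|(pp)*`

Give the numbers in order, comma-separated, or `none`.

1 → no match
2 → no match
3 → match
4 → no match
5 → no match

3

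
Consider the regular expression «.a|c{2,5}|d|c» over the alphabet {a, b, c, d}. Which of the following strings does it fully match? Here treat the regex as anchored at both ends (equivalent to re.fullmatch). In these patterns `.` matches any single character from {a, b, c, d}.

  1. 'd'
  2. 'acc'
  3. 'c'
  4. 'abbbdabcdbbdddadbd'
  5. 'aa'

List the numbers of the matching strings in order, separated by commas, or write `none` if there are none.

1 → match
2 → no match
3 → match
4 → no match
5 → match

1, 3, 5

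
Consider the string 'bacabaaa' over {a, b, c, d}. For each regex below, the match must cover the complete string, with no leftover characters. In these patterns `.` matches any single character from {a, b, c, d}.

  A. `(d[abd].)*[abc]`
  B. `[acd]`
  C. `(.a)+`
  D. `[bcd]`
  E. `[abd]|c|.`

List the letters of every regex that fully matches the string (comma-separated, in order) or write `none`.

C

A → no match
B → no match
C → match
D → no match
E → no match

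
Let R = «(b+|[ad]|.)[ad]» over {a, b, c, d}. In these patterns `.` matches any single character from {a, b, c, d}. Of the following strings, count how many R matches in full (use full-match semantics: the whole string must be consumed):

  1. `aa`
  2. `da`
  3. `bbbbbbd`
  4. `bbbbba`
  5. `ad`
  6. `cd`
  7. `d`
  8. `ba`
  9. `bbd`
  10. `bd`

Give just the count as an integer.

1 → match
2 → match
3 → match
4 → match
5 → match
6 → match
7 → no match
8 → match
9 → match
10 → match
Total matched: 9

9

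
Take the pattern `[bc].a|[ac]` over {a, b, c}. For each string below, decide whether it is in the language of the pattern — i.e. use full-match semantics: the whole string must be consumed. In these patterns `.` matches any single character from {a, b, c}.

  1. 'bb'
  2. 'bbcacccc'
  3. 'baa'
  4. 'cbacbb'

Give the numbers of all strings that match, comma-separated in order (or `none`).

3

1. 'bb' → no match
2. 'bbcacccc' → no match
3. 'baa' → match
4. 'cbacbb' → no match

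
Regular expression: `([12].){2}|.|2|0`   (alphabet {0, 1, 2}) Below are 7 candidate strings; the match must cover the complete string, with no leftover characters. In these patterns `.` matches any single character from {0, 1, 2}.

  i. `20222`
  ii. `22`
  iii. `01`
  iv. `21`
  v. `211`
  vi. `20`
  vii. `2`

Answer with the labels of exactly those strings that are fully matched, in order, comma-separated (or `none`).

vii

i. `20222` → no match
ii. `22` → no match
iii. `01` → no match
iv. `21` → no match
v. `211` → no match
vi. `20` → no match
vii. `2` → match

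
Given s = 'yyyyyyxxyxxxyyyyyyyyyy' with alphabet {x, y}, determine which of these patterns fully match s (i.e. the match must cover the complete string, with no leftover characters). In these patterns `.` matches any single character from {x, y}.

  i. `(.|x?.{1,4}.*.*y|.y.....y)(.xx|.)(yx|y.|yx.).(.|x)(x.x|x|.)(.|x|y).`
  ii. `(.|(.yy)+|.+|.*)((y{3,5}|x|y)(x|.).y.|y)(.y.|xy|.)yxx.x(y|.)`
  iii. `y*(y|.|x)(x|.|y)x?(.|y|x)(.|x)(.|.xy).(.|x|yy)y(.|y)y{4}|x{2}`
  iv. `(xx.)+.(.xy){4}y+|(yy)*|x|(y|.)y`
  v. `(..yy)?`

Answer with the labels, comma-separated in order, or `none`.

i → match
ii → no match
iii → match
iv → no match
v → no match

i, iii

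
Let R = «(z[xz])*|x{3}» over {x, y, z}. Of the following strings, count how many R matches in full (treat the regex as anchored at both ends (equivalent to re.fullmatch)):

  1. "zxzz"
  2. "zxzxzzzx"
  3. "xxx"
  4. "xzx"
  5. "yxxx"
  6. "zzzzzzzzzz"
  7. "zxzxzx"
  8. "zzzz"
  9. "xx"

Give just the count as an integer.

1 → match
2 → match
3 → match
4 → no match
5 → no match
6 → match
7 → match
8 → match
9 → no match
Total matched: 6

6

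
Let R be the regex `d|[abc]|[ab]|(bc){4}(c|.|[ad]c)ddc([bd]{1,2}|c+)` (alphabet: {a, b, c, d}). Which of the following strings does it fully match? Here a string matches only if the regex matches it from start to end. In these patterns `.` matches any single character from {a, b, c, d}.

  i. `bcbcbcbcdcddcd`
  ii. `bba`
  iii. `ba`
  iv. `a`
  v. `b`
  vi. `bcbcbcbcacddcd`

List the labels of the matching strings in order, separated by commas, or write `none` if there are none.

i → match
ii → no match
iii → no match
iv → match
v → match
vi → match

i, iv, v, vi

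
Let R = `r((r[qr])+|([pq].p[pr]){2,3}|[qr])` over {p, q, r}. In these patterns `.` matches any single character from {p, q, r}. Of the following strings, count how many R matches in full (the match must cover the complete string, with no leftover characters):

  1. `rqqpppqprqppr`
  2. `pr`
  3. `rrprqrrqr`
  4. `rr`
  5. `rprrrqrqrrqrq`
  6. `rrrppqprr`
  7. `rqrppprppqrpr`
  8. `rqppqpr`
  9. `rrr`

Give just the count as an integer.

1 → match
2 → no match — must start with `r`
3 → no match
4 → match
5 → no match
6 → no match
7 → match
8 → no match
9 → match
Total matched: 4

4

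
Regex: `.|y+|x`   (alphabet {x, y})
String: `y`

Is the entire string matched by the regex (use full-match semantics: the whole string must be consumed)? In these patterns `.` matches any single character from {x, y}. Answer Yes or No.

Yes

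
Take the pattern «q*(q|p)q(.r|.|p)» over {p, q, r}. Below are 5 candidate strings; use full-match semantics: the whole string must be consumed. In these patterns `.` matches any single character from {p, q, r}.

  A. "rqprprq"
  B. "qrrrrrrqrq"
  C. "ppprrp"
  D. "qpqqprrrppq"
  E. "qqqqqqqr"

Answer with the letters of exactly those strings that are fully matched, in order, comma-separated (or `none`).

E

A → no match
B → no match
C → no match
D → no match
E → match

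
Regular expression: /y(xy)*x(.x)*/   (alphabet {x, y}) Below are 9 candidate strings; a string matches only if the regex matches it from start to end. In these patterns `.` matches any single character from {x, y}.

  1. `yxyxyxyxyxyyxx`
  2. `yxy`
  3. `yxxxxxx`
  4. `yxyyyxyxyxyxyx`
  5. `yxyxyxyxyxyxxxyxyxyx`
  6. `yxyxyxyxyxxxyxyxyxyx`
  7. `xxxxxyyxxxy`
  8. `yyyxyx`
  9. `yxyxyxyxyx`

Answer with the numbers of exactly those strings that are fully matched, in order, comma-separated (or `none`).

1 → no match
2. `yxy` → no match
3. `yxxxxxx` → no match
4 → no match
5 → match
6 → match
7. `xxxxxyyxxxy` → no match — must start with `y`
8. `yyyxyx` → no match
9. `yxyxyxyxyx` → match

5, 6, 9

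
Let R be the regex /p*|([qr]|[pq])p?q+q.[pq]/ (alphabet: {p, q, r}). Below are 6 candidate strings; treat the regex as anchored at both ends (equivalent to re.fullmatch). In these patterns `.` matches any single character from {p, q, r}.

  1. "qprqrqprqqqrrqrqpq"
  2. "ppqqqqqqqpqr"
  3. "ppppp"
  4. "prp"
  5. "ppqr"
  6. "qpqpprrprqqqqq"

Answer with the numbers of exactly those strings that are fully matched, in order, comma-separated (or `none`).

3

1 → no match
2. "ppqqqqqqqpqr" → no match
3. "ppppp" → match
4. "prp" → no match
5. "ppqr" → no match
6 → no match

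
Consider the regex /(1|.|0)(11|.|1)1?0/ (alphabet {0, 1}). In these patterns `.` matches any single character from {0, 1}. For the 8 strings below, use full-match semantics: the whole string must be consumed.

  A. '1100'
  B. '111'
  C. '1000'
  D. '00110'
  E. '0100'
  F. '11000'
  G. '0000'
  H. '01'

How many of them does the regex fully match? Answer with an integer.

0

A. '1100' → no match
B. '111' → no match — must end with '0'
C. '1000' → no match
D. '00110' → no match
E. '0100' → no match
F. '11000' → no match
G. '0000' → no match
H. '01' → no match — must end with '0'
Total matched: 0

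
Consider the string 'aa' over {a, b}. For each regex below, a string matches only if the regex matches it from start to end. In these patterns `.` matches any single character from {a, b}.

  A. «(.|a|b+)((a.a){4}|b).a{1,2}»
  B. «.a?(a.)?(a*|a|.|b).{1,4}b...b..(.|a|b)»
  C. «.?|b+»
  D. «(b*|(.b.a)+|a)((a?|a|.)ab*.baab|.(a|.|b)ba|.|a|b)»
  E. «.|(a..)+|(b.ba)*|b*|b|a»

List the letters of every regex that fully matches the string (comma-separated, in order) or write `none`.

D

A → no match
B → no match
C → no match
D → match
E → no match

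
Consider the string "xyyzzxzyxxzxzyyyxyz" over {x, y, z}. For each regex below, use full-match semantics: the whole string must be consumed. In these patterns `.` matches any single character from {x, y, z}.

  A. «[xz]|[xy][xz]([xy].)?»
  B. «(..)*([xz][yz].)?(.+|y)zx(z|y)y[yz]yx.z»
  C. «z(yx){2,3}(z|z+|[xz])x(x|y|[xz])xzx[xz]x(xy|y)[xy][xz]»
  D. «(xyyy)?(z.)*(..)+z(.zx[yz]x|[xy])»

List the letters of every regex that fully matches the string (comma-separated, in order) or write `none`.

A → no match
B → match
C → no match — must start with "zyx"
D → no match

B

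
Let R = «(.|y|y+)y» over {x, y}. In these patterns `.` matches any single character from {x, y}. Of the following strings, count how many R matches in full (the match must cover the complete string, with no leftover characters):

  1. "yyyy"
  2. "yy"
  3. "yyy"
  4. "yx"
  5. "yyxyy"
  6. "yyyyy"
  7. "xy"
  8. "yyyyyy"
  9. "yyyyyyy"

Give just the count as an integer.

1 → match
2 → match
3 → match
4 → no match — must end with "y"
5 → no match
6 → match
7 → match
8 → match
9 → match
Total matched: 7

7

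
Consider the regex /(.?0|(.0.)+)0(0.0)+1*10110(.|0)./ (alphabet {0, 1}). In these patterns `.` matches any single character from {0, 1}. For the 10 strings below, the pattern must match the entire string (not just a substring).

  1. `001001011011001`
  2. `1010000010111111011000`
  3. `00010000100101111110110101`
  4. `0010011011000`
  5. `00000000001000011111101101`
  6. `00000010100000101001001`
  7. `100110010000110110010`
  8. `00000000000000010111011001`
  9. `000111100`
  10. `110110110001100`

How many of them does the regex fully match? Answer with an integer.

3

1 → match
2 → match
3 → no match
4 → no match
5 → no match
6 → no match
7 → no match
8 → match
9. `000111100` → no match
10 → no match
Total matched: 3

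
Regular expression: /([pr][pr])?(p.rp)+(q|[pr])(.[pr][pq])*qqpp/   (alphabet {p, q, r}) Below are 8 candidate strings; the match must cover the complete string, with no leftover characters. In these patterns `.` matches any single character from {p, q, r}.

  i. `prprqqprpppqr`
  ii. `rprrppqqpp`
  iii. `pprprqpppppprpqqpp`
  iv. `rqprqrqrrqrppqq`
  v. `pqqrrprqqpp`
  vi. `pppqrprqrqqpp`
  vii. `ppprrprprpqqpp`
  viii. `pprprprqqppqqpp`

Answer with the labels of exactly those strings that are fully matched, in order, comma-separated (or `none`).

i → no match — must end with `qqpp`
ii → no match
iii → match
iv → no match — must end with `qqpp`
v → no match
vi → no match
vii → match
viii → match

iii, vii, viii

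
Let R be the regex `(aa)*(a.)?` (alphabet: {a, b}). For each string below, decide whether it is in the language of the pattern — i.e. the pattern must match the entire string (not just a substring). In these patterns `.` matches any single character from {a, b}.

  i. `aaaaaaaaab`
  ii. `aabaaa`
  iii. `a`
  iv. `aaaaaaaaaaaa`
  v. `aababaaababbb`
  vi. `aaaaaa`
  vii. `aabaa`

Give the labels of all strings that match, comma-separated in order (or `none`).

i, iv, vi

i → match
ii → no match
iii → no match
iv → match
v → no match
vi → match
vii → no match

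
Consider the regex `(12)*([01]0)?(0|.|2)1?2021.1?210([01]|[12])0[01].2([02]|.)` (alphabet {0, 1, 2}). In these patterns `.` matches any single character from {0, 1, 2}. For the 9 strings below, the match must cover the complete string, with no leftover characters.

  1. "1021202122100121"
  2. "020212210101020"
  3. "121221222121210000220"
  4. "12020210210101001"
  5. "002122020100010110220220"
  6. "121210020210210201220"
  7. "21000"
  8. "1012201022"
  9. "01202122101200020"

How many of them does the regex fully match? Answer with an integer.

2

1 → no match
2 → match
3 → no match
4 → no match
5 → no match
6 → match
7 → no match
8 → no match
9 → no match
Total matched: 2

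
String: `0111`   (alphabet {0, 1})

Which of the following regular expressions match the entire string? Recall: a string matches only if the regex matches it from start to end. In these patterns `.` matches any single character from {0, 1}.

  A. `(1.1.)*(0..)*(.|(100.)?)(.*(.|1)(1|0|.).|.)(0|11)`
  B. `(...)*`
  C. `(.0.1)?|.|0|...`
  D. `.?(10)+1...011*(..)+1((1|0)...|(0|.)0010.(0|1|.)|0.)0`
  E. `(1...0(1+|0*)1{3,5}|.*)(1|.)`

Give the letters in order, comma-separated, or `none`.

A → match
B → no match
C → no match
D → no match — must end with `0`
E → match

A, E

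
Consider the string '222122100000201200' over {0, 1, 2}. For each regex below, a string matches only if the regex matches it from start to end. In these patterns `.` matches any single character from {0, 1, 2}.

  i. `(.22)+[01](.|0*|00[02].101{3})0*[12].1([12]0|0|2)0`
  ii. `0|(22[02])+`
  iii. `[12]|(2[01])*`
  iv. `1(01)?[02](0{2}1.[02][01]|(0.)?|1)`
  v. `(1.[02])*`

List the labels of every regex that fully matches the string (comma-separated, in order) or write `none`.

i → match
ii → no match
iii → no match
iv → no match — must start with '1'
v → no match

i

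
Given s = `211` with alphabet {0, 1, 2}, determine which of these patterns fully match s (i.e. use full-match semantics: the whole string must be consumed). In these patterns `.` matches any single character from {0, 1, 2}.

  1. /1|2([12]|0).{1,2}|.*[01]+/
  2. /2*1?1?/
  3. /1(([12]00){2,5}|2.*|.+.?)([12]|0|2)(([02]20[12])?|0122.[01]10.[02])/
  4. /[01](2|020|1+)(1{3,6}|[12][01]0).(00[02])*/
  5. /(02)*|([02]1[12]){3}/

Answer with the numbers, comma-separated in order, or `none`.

1, 2

1 → match
2 → match
3 → no match — must start with `1`
4 → no match
5 → no match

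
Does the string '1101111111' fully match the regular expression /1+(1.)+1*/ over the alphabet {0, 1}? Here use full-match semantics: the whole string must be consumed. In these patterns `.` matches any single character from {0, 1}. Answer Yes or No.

Yes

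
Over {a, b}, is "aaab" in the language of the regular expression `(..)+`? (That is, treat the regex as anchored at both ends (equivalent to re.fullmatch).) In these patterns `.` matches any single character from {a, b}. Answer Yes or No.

Yes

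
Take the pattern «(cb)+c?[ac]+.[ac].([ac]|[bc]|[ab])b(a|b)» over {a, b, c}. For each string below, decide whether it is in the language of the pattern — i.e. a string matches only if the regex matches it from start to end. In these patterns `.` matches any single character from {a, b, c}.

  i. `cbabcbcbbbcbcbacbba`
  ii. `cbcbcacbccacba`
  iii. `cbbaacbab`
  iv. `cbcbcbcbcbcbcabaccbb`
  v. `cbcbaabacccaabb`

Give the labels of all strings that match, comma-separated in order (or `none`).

iv

i → no match
ii → no match
iii → no match
iv → match
v → no match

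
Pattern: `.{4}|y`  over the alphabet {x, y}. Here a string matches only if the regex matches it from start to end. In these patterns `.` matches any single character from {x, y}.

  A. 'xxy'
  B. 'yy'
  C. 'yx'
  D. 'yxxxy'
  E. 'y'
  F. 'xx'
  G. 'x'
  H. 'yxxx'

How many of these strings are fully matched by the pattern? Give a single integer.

A → no match
B → no match
C → no match
D → no match
E → match
F → no match
G → no match
H → match
Total matched: 2

2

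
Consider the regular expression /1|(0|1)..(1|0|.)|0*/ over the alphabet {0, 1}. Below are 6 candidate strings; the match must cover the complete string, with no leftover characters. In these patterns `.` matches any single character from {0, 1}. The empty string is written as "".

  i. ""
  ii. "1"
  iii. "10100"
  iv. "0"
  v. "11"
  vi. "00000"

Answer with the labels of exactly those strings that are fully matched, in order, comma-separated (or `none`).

i → match
ii → match
iii → no match
iv → match
v → no match
vi → match

i, ii, iv, vi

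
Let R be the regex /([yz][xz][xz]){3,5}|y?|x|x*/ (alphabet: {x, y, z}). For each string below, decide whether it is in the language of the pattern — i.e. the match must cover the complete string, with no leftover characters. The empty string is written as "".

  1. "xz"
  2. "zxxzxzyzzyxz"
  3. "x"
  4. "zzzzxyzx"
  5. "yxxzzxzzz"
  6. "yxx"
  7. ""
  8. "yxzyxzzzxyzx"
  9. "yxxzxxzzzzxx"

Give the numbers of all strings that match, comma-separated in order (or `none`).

2, 3, 5, 7, 8, 9

1. "xz" → no match
2. "zxxzxzyzzyxz" → match
3. "x" → match
4. "zzzzxyzx" → no match
5. "yxxzzxzzz" → match
6. "yxx" → no match
7. "" → match
8. "yxzyxzzzxyzx" → match
9. "yxxzxxzzzzxx" → match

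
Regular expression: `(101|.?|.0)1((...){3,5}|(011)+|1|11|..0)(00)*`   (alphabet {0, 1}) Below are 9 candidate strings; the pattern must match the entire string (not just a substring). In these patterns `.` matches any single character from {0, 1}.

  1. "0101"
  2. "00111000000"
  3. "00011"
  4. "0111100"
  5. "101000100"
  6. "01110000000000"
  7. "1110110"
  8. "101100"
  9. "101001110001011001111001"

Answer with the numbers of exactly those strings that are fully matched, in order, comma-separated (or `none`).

2, 6, 8

1 → no match
2 → match
3 → no match
4 → no match
5 → no match
6 → match
7 → no match
8 → match
9 → no match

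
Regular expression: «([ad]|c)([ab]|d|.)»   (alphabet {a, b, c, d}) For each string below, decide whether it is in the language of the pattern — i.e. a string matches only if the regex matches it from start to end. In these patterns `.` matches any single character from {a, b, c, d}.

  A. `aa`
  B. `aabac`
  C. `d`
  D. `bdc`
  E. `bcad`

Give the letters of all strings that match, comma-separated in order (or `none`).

A

A → match
B → no match
C → no match
D → no match
E → no match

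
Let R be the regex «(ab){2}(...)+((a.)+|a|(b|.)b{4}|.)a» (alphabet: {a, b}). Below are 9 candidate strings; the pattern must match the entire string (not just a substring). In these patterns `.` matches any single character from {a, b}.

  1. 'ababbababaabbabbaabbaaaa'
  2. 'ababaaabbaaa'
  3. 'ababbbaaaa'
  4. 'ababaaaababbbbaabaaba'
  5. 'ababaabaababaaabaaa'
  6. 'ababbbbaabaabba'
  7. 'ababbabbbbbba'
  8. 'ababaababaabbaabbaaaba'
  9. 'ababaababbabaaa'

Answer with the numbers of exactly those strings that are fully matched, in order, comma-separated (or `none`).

1 → match
2 → match
3 → match
4 → match
5 → match
6 → match
7 → match
8 → match
9 → match

1, 2, 3, 4, 5, 6, 7, 8, 9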